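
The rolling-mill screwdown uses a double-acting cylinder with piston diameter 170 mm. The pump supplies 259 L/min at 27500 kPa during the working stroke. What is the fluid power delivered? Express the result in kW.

Hydraulic power = P × Q

W ≈ 119 kW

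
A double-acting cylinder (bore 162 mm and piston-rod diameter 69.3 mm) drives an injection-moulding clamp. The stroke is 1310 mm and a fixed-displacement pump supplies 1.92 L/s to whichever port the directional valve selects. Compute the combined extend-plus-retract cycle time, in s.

Cap-side area A_cap = π/4 × (162 mm)² = 20610 mm^2
Rod-side annular area A_ann = π/4 × (162² − 69.3²) = 16840 mm^2
t_ext = A_cap·L/Q = 14.06 s
t_ret = A_ann·L/Q = 11.49 s
t_cycle = t_ext + t_ret

t ≈ 25.6 s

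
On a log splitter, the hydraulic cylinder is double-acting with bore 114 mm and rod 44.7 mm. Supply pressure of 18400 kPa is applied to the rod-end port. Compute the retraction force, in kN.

Rod-side annular area A_ann = π/4 × (114² − 44.7²) = 8638 mm^2
On retraction the pressure acts on the annular area (bore minus rod).
F = P × A_ann

F ≈ 159 kN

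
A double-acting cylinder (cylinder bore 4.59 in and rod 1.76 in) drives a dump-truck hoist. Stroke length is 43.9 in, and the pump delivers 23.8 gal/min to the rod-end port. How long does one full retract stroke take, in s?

t ≈ 6.76 s

Rod-side annular area A_ann = π/4 × (4.59² − 1.76²) = 14.11 in^2
Swept volume V = A × L; t = V / Q = A·L / Q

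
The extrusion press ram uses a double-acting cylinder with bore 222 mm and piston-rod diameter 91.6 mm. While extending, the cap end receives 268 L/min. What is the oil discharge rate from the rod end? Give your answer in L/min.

Cap-side area A_cap = π/4 × (222 mm)² = 38710 mm^2
Rod-side annular area A_ann = π/4 × (222² − 91.6²) = 32120 mm^2
Piston speed v = Q_in/A_cap; rod-end outflow Q_out = v × A_ann = Q_in × A_ann/A_cap.

Q_out ≈ 222 L/min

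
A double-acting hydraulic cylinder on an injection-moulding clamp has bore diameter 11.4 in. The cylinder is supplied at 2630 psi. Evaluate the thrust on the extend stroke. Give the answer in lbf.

F ≈ 2.68e5 lbf

Cap-side area A_cap = π/4 × (11.4 in)² = 102.1 in^2
F = P × A_cap = 2630 psi × A_cap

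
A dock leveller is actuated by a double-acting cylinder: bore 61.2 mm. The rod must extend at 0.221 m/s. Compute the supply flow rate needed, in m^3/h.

Cap-side area A_cap = π/4 × (61.2 mm)² = 2942 mm^2
Q = A × v

Q ≈ 2.34 m^3/h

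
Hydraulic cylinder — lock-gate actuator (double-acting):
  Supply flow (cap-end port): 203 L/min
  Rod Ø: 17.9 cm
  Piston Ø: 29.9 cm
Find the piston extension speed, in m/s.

v ≈ 0.0482 m/s

Cap-side area A_cap = π/4 × (29.9 cm)² = 702.2 cm^2
v = Q / A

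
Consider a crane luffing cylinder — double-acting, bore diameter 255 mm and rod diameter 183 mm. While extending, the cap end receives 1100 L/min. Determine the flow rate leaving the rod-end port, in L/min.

Q_out ≈ 533 L/min

Cap-side area A_cap = π/4 × (255 mm)² = 51070 mm^2
Rod-side annular area A_ann = π/4 × (255² − 183²) = 24770 mm^2
Piston speed v = Q_in/A_cap; rod-end outflow Q_out = v × A_ann = Q_in × A_ann/A_cap.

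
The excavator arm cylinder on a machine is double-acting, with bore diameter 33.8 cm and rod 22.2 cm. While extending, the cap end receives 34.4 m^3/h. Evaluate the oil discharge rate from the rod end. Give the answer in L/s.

Cap-side area A_cap = π/4 × (33.8 cm)² = 897.3 cm^2
Rod-side annular area A_ann = π/4 × (33.8² − 22.2²) = 510.2 cm^2
Piston speed v = Q_in/A_cap; rod-end outflow Q_out = v × A_ann = Q_in × A_ann/A_cap.

Q_out ≈ 5.43 L/s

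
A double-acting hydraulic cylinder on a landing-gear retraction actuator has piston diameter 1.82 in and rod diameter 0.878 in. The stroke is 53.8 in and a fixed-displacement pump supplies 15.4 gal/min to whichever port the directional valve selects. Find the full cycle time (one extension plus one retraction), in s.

t ≈ 4.17 s

Cap-side area A_cap = π/4 × (1.82 in)² = 2.602 in^2
Rod-side annular area A_ann = π/4 × (1.82² − 0.878²) = 1.996 in^2
t_ext = A_cap·L/Q = 2.361 s
t_ret = A_ann·L/Q = 1.811 s
t_cycle = t_ext + t_ret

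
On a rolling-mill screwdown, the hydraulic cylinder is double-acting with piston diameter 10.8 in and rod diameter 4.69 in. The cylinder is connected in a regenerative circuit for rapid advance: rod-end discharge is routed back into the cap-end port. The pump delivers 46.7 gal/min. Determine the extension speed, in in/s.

In regeneration the rod-end outflow joins the pump flow into the cap end, so the net volume the pump must supply per unit advance equals the rod cross-section area.
Rod cross-section A_rod = π/4 × (4.69 in)² = 17.28 in^2
v = Q_pump / A_rod

v ≈ 10.4 in/s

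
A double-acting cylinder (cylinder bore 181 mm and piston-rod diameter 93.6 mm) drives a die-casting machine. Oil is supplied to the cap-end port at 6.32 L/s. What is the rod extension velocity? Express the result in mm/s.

v ≈ 246 mm/s

Cap-side area A_cap = π/4 × (181 mm)² = 25730 mm^2
v = Q / A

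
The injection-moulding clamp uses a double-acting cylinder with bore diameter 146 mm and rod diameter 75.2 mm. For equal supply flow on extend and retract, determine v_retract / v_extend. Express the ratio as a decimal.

Cap-side area A_cap = π/4 × (146 mm)² = 16740 mm^2
Rod-side annular area A_ann = π/4 × (146² − 75.2²) = 12300 mm^2
For equal Q, v ∝ 1/A, so v_ret/v_ext = A_cap/A_ann.

v_ret/v_ext ≈ 1.36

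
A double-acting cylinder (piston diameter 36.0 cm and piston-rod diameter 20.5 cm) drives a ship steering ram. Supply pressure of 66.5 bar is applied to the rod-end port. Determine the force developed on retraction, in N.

F ≈ 4.57e5 N

Rod-side annular area A_ann = π/4 × (36.0² − 20.5²) = 687.8 cm^2
On retraction the pressure acts on the annular area (bore minus rod).
F = P × A_ann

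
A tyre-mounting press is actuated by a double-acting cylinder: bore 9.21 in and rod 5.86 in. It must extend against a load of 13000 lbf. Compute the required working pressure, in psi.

P ≈ 195 psi

Cap-side area A_cap = π/4 × (9.21 in)² = 66.62 in^2
P = F / A = 13000 lbf / A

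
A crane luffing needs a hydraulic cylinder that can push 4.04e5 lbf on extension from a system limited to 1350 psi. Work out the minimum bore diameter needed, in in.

D ≈ 19.5 in

Extension force acts on the full piston face: F = P × (π/4)D².
D = √(4F / (πP)) = √(4 × 4.04e5 lbf / (π × 1350 psi))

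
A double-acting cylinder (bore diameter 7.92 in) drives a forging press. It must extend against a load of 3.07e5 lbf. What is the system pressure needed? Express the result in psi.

P ≈ 6230 psi

Cap-side area A_cap = π/4 × (7.92 in)² = 49.27 in^2
P = F / A = 3.07e5 lbf / A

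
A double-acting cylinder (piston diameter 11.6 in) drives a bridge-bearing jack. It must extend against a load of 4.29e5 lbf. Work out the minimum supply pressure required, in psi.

P ≈ 4060 psi

Cap-side area A_cap = π/4 × (11.6 in)² = 105.7 in^2
P = F / A = 4.29e5 lbf / A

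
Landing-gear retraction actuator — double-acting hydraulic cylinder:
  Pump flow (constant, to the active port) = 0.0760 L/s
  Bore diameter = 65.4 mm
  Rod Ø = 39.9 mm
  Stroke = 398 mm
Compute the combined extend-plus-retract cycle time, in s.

t ≈ 28.6 s

Cap-side area A_cap = π/4 × (65.4 mm)² = 3359 mm^2
Rod-side annular area A_ann = π/4 × (65.4² − 39.9²) = 2109 mm^2
t_ext = A_cap·L/Q = 17.59 s
t_ret = A_ann·L/Q = 11.04 s
t_cycle = t_ext + t_ret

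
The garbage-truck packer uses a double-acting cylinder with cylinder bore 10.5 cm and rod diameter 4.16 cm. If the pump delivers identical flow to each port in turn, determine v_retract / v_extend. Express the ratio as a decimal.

v_ret/v_ext ≈ 1.19

Cap-side area A_cap = π/4 × (10.5 cm)² = 86.59 cm^2
Rod-side annular area A_ann = π/4 × (10.5² − 4.16²) = 73.00 cm^2
For equal Q, v ∝ 1/A, so v_ret/v_ext = A_cap/A_ann.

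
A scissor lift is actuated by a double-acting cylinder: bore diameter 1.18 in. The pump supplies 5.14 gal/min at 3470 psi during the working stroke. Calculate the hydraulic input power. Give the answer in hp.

W ≈ 10.4 hp

Hydraulic power = P × Q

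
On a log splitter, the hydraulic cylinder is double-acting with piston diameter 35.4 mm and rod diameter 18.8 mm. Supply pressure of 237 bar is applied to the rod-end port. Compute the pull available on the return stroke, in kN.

Rod-side annular area A_ann = π/4 × (35.4² − 18.8²) = 706.6 mm^2
On retraction the pressure acts on the annular area (bore minus rod).
F = P × A_ann

F ≈ 16.7 kN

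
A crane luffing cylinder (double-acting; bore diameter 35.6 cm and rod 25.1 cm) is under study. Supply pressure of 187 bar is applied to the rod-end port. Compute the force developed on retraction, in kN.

F ≈ 936 kN

Rod-side annular area A_ann = π/4 × (35.6² − 25.1²) = 500.6 cm^2
On retraction the pressure acts on the annular area (bore minus rod).
F = P × A_ann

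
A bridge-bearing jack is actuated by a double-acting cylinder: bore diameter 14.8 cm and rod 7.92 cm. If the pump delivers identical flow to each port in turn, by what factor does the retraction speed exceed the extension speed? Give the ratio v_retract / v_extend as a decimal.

Cap-side area A_cap = π/4 × (14.8 cm)² = 172.0 cm^2
Rod-side annular area A_ann = π/4 × (14.8² − 7.92²) = 122.8 cm^2
For equal Q, v ∝ 1/A, so v_ret/v_ext = A_cap/A_ann.

v_ret/v_ext ≈ 1.40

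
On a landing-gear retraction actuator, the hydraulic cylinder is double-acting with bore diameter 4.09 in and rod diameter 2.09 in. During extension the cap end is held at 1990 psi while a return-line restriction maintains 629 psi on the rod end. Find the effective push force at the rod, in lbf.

Cap-side area A_cap = π/4 × (4.09 in)² = 13.14 in^2
Rod-side annular area A_ann = π/4 × (4.09² − 2.09²) = 9.708 in^2
Net thrust = P_cap·A_cap − P_rod·A_ann = 26150 lbf − 6106 lbf

F ≈ 20000 lbf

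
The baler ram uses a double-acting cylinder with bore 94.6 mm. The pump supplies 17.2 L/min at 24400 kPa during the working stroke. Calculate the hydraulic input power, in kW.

W ≈ 6.99 kW

Hydraulic power = P × Q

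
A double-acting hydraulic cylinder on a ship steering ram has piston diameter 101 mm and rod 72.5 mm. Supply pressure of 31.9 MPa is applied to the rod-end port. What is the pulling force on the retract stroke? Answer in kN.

Rod-side annular area A_ann = π/4 × (101² − 72.5²) = 3884 mm^2
On retraction the pressure acts on the annular area (bore minus rod).
F = P × A_ann

F ≈ 124 kN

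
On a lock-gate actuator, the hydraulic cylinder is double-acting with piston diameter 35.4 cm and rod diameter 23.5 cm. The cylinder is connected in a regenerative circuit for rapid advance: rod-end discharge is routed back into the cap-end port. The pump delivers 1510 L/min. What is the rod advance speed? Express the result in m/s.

In regeneration the rod-end outflow joins the pump flow into the cap end, so the net volume the pump must supply per unit advance equals the rod cross-section area.
Rod cross-section A_rod = π/4 × (23.5 cm)² = 433.7 cm^2
v = Q_pump / A_rod

v ≈ 0.580 m/s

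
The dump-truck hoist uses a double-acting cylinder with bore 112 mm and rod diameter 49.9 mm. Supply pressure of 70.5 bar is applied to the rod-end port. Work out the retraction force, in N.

F ≈ 55700 N

Rod-side annular area A_ann = π/4 × (112² − 49.9²) = 7896 mm^2
On retraction the pressure acts on the annular area (bore minus rod).
F = P × A_ann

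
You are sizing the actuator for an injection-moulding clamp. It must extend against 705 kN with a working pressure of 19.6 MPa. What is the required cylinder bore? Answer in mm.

Extension force acts on the full piston face: F = P × (π/4)D².
D = √(4F / (πP)) = √(4 × 705 kN / (π × 19.6 MPa))

D ≈ 214 mm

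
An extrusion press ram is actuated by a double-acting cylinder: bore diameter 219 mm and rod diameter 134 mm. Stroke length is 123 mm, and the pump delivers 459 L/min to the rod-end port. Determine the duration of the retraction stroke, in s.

t ≈ 0.379 s

Rod-side annular area A_ann = π/4 × (219² − 134²) = 23570 mm^2
Swept volume V = A × L; t = V / Q = A·L / Q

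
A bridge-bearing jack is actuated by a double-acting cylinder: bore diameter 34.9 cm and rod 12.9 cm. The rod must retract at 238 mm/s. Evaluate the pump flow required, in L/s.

Rod-side annular area A_ann = π/4 × (34.9² − 12.9²) = 825.9 cm^2
Q = A × v

Q ≈ 19.7 L/s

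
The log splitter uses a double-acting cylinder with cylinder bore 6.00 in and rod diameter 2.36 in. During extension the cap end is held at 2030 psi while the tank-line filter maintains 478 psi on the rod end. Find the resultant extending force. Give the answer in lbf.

Cap-side area A_cap = π/4 × (6.00 in)² = 28.27 in^2
Rod-side annular area A_ann = π/4 × (6.00² − 2.36²) = 23.90 in^2
Net thrust = P_cap·A_cap − P_rod·A_ann = 57400 lbf − 11420 lbf

F ≈ 46000 lbf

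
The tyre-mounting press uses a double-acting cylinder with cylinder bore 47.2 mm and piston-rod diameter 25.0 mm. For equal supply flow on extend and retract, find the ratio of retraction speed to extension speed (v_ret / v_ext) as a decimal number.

v_ret/v_ext ≈ 1.39

Cap-side area A_cap = π/4 × (47.2 mm)² = 1750 mm^2
Rod-side annular area A_ann = π/4 × (47.2² − 25.0²) = 1259 mm^2
For equal Q, v ∝ 1/A, so v_ret/v_ext = A_cap/A_ann.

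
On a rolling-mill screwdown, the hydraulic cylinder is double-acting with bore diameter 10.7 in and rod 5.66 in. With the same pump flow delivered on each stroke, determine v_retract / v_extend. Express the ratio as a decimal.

Cap-side area A_cap = π/4 × (10.7 in)² = 89.92 in^2
Rod-side annular area A_ann = π/4 × (10.7² − 5.66²) = 64.76 in^2
For equal Q, v ∝ 1/A, so v_ret/v_ext = A_cap/A_ann.

v_ret/v_ext ≈ 1.39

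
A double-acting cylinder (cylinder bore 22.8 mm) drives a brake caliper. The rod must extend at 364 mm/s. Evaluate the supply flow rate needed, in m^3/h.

Q ≈ 0.535 m^3/h

Cap-side area A_cap = π/4 × (22.8 mm)² = 408.3 mm^2
Q = A × v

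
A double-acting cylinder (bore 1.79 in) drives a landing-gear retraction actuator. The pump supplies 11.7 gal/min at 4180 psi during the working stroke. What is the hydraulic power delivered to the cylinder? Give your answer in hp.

W ≈ 28.5 hp

Hydraulic power = P × Q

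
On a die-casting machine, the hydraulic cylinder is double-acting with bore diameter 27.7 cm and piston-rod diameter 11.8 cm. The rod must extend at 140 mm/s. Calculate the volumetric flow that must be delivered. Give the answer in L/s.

Cap-side area A_cap = π/4 × (27.7 cm)² = 602.6 cm^2
Q = A × v

Q ≈ 8.44 L/s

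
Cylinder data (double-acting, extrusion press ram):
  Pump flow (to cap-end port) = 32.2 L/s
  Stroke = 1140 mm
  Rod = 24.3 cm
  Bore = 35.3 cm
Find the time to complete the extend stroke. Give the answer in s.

Cap-side area A_cap = π/4 × (35.3 cm)² = 978.7 cm^2
Swept volume V = A × L; t = V / Q = A·L / Q

t ≈ 3.46 s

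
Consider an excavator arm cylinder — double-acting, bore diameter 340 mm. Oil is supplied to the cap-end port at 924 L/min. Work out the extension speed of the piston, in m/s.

v ≈ 0.170 m/s

Cap-side area A_cap = π/4 × (340 mm)² = 90790 mm^2
v = Q / A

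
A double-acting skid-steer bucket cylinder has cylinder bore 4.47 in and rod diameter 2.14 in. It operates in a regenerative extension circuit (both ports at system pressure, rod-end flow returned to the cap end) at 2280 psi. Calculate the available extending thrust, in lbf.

With equal pressure on both faces, forces on the annular region cancel; the net push is pressure × rod cross-section.
Rod cross-section A_rod = π/4 × (2.14 in)² = 3.597 in^2
F = P × A_rod

F ≈ 8200 lbf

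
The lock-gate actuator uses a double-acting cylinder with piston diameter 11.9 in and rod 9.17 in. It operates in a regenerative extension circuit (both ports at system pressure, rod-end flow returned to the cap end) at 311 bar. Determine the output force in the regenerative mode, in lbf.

F ≈ 2.98e5 lbf

With equal pressure on both faces, forces on the annular region cancel; the net push is pressure × rod cross-section.
Rod cross-section A_rod = π/4 × (9.17 in)² = 66.04 in^2
F = P × A_rod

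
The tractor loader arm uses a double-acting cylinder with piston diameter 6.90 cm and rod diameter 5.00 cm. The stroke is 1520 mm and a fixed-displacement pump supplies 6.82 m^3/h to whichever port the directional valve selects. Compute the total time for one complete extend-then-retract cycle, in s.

Cap-side area A_cap = π/4 × (6.90 cm)² = 37.39 cm^2
Rod-side annular area A_ann = π/4 × (6.90² − 5.00²) = 17.76 cm^2
t_ext = A_cap·L/Q = 3.000 s
t_ret = A_ann·L/Q = 1.425 s
t_cycle = t_ext + t_ret

t ≈ 4.42 s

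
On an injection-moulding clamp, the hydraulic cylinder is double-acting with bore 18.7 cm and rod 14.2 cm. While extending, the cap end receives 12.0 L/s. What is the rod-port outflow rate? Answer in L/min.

Cap-side area A_cap = π/4 × (18.7 cm)² = 274.6 cm^2
Rod-side annular area A_ann = π/4 × (18.7² − 14.2²) = 116.3 cm^2
Piston speed v = Q_in/A_cap; rod-end outflow Q_out = v × A_ann = Q_in × A_ann/A_cap.

Q_out ≈ 305 L/min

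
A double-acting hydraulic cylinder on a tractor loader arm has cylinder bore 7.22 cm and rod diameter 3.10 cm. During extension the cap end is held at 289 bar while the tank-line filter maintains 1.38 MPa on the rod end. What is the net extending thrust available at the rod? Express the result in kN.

F ≈ 114 kN

Cap-side area A_cap = π/4 × (7.22 cm)² = 40.94 cm^2
Rod-side annular area A_ann = π/4 × (7.22² − 3.10²) = 33.39 cm^2
Net thrust = P_cap·A_cap − P_rod·A_ann = 118.3 kN − 4.608 kN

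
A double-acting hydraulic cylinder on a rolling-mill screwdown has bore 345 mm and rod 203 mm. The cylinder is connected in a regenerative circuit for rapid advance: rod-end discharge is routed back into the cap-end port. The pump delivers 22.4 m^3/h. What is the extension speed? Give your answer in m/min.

v ≈ 11.5 m/min

In regeneration the rod-end outflow joins the pump flow into the cap end, so the net volume the pump must supply per unit advance equals the rod cross-section area.
Rod cross-section A_rod = π/4 × (203 mm)² = 32370 mm^2
v = Q_pump / A_rod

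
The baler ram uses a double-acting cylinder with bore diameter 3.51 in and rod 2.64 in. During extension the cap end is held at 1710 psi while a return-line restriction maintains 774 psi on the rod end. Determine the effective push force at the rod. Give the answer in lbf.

F ≈ 13300 lbf

Cap-side area A_cap = π/4 × (3.51 in)² = 9.676 in^2
Rod-side annular area A_ann = π/4 × (3.51² − 2.64²) = 4.202 in^2
Net thrust = P_cap·A_cap − P_rod·A_ann = 16550 lbf − 3253 lbf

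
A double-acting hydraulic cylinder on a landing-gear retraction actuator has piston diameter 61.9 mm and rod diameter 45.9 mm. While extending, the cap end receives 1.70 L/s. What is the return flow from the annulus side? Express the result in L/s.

Cap-side area A_cap = π/4 × (61.9 mm)² = 3009 mm^2
Rod-side annular area A_ann = π/4 × (61.9² − 45.9²) = 1355 mm^2
Piston speed v = Q_in/A_cap; rod-end outflow Q_out = v × A_ann = Q_in × A_ann/A_cap.

Q_out ≈ 0.765 L/s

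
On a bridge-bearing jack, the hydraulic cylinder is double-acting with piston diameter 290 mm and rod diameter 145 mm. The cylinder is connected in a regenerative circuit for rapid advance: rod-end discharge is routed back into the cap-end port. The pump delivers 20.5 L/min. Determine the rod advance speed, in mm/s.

In regeneration the rod-end outflow joins the pump flow into the cap end, so the net volume the pump must supply per unit advance equals the rod cross-section area.
Rod cross-section A_rod = π/4 × (145 mm)² = 16510 mm^2
v = Q_pump / A_rod

v ≈ 20.7 mm/s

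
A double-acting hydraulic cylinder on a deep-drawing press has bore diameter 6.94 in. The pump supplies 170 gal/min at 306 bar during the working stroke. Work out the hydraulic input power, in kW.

Hydraulic power = P × Q

W ≈ 328 kW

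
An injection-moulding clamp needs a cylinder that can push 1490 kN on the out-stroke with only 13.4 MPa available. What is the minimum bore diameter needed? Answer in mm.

Extension force acts on the full piston face: F = P × (π/4)D².
D = √(4F / (πP)) = √(4 × 1490 kN / (π × 13.4 MPa))

D ≈ 376 mm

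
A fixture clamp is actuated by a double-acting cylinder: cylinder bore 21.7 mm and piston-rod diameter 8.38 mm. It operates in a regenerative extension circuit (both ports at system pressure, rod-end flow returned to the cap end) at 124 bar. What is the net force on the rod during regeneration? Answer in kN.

With equal pressure on both faces, forces on the annular region cancel; the net push is pressure × rod cross-section.
Rod cross-section A_rod = π/4 × (8.38 mm)² = 55.15 mm^2
F = P × A_rod

F ≈ 0.684 kN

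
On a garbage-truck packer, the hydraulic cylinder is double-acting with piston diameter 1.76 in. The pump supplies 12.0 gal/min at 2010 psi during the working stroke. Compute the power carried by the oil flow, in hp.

Hydraulic power = P × Q

W ≈ 14.1 hp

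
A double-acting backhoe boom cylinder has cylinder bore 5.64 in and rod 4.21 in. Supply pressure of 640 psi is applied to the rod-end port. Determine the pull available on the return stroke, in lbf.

Rod-side annular area A_ann = π/4 × (5.64² − 4.21²) = 11.06 in^2
On retraction the pressure acts on the annular area (bore minus rod).
F = P × A_ann

F ≈ 7080 lbf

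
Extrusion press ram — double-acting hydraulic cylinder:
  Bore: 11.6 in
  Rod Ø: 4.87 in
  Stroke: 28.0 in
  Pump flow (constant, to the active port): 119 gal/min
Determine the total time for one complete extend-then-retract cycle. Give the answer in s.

Cap-side area A_cap = π/4 × (11.6 in)² = 105.7 in^2
Rod-side annular area A_ann = π/4 × (11.6² − 4.87²) = 87.06 in^2
t_ext = A_cap·L/Q = 6.459 s
t_ret = A_ann·L/Q = 5.320 s
t_cycle = t_ext + t_ret

t ≈ 11.8 s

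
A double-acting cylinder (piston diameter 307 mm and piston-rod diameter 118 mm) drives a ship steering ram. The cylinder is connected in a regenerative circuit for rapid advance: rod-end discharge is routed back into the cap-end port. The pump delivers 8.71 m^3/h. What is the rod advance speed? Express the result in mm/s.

v ≈ 221 mm/s

In regeneration the rod-end outflow joins the pump flow into the cap end, so the net volume the pump must supply per unit advance equals the rod cross-section area.
Rod cross-section A_rod = π/4 × (118 mm)² = 10940 mm^2
v = Q_pump / A_rod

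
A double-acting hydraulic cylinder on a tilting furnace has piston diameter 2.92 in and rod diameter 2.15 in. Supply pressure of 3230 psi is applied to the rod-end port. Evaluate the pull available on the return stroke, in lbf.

F ≈ 9900 lbf

Rod-side annular area A_ann = π/4 × (2.92² − 2.15²) = 3.066 in^2
On retraction the pressure acts on the annular area (bore minus rod).
F = P × A_ann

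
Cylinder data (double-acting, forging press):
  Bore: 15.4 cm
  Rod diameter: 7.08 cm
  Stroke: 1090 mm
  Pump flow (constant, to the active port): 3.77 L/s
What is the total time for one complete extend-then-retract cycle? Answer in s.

t ≈ 9.63 s

Cap-side area A_cap = π/4 × (15.4 cm)² = 186.3 cm^2
Rod-side annular area A_ann = π/4 × (15.4² − 7.08²) = 146.9 cm^2
t_ext = A_cap·L/Q = 5.385 s
t_ret = A_ann·L/Q = 4.247 s
t_cycle = t_ext + t_ret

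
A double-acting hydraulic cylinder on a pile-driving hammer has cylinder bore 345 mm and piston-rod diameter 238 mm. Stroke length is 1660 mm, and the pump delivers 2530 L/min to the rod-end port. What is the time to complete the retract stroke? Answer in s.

t ≈ 1.93 s

Rod-side annular area A_ann = π/4 × (345² − 238²) = 48990 mm^2
Swept volume V = A × L; t = V / Q = A·L / Q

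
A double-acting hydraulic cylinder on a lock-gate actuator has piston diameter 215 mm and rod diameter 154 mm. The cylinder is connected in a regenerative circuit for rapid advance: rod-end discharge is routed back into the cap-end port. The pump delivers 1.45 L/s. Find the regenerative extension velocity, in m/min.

v ≈ 4.67 m/min

In regeneration the rod-end outflow joins the pump flow into the cap end, so the net volume the pump must supply per unit advance equals the rod cross-section area.
Rod cross-section A_rod = π/4 × (154 mm)² = 18630 mm^2
v = Q_pump / A_rod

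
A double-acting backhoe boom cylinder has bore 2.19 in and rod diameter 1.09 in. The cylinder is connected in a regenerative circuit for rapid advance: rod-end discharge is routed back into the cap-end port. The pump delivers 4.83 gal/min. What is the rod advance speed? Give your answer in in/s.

In regeneration the rod-end outflow joins the pump flow into the cap end, so the net volume the pump must supply per unit advance equals the rod cross-section area.
Rod cross-section A_rod = π/4 × (1.09 in)² = 0.9331 in^2
v = Q_pump / A_rod

v ≈ 19.9 in/s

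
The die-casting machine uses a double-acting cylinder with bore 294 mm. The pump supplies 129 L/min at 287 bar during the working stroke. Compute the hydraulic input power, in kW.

Hydraulic power = P × Q

W ≈ 61.7 kW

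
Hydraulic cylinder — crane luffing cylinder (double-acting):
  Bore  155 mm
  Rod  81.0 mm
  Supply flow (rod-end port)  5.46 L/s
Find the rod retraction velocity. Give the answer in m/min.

Rod-side annular area A_ann = π/4 × (155² − 81.0²) = 13720 mm^2
Flow into the rod-end port fills the annular volume.
v = Q / A

v ≈ 23.9 m/min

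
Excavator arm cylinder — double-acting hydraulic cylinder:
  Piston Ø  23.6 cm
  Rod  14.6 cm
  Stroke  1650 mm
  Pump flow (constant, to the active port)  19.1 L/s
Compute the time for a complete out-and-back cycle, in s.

Cap-side area A_cap = π/4 × (23.6 cm)² = 437.4 cm^2
Rod-side annular area A_ann = π/4 × (23.6² − 14.6²) = 270.0 cm^2
t_ext = A_cap·L/Q = 3.779 s
t_ret = A_ann·L/Q = 2.333 s
t_cycle = t_ext + t_ret

t ≈ 6.11 s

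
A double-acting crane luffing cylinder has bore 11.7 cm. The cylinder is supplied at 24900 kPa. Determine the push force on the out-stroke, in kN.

Cap-side area A_cap = π/4 × (11.7 cm)² = 107.5 cm^2
F = P × A_cap = 24900 kPa × A_cap

F ≈ 268 kN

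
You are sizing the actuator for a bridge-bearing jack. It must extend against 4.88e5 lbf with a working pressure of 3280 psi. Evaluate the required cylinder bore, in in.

D ≈ 13.8 in

Extension force acts on the full piston face: F = P × (π/4)D².
D = √(4F / (πP)) = √(4 × 4.88e5 lbf / (π × 3280 psi))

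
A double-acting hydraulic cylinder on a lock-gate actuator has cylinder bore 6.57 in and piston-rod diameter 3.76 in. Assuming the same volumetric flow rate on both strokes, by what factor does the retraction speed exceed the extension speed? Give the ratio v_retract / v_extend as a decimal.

v_ret/v_ext ≈ 1.49

Cap-side area A_cap = π/4 × (6.57 in)² = 33.90 in^2
Rod-side annular area A_ann = π/4 × (6.57² − 3.76²) = 22.80 in^2
For equal Q, v ∝ 1/A, so v_ret/v_ext = A_cap/A_ann.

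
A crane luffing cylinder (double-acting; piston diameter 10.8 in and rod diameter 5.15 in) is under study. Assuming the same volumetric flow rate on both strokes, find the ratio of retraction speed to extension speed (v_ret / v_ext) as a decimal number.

v_ret/v_ext ≈ 1.29

Cap-side area A_cap = π/4 × (10.8 in)² = 91.61 in^2
Rod-side annular area A_ann = π/4 × (10.8² − 5.15²) = 70.78 in^2
For equal Q, v ∝ 1/A, so v_ret/v_ext = A_cap/A_ann.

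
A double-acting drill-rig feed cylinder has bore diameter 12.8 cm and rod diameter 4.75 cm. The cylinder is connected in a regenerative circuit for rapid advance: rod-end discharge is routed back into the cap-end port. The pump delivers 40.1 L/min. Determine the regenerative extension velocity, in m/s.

v ≈ 0.377 m/s

In regeneration the rod-end outflow joins the pump flow into the cap end, so the net volume the pump must supply per unit advance equals the rod cross-section area.
Rod cross-section A_rod = π/4 × (4.75 cm)² = 17.72 cm^2
v = Q_pump / A_rod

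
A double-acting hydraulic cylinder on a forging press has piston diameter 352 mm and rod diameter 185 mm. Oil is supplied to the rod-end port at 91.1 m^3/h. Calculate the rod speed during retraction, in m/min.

Rod-side annular area A_ann = π/4 × (352² − 185²) = 70430 mm^2
Flow into the rod-end port fills the annular volume.
v = Q / A

v ≈ 21.6 m/min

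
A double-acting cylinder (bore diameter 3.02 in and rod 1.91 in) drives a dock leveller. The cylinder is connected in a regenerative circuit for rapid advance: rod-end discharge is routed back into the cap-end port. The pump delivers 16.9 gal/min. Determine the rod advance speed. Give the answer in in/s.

v ≈ 22.7 in/s

In regeneration the rod-end outflow joins the pump flow into the cap end, so the net volume the pump must supply per unit advance equals the rod cross-section area.
Rod cross-section A_rod = π/4 × (1.91 in)² = 2.865 in^2
v = Q_pump / A_rod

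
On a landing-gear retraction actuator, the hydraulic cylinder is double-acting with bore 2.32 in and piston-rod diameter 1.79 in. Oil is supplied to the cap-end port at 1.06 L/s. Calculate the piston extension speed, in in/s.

Cap-side area A_cap = π/4 × (2.32 in)² = 4.227 in^2
v = Q / A

v ≈ 15.3 in/s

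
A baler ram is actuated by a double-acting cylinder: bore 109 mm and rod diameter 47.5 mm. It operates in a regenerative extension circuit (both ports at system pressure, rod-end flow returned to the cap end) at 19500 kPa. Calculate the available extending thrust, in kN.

With equal pressure on both faces, forces on the annular region cancel; the net push is pressure × rod cross-section.
Rod cross-section A_rod = π/4 × (47.5 mm)² = 1772 mm^2
F = P × A_rod

F ≈ 34.6 kN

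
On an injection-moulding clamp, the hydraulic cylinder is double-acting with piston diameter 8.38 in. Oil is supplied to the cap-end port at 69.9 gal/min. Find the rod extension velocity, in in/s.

v ≈ 4.88 in/s

Cap-side area A_cap = π/4 × (8.38 in)² = 55.15 in^2
v = Q / A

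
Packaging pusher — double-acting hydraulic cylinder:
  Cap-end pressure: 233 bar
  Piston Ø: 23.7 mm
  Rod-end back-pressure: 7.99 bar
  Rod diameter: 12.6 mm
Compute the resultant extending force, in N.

F ≈ 10000 N

Cap-side area A_cap = π/4 × (23.7 mm)² = 441.2 mm^2
Rod-side annular area A_ann = π/4 × (23.7² − 12.6²) = 316.5 mm^2
Net thrust = P_cap·A_cap − P_rod·A_ann = 10280 N − 252.9 N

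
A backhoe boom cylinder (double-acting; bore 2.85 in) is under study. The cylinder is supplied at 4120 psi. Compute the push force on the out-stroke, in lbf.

F ≈ 26300 lbf

Cap-side area A_cap = π/4 × (2.85 in)² = 6.379 in^2
F = P × A_cap = 4120 psi × A_cap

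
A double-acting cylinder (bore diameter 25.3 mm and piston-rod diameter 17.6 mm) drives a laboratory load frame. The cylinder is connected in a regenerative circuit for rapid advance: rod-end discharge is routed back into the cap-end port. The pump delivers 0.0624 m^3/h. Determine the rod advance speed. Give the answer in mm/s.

In regeneration the rod-end outflow joins the pump flow into the cap end, so the net volume the pump must supply per unit advance equals the rod cross-section area.
Rod cross-section A_rod = π/4 × (17.6 mm)² = 243.3 mm^2
v = Q_pump / A_rod

v ≈ 71.2 mm/s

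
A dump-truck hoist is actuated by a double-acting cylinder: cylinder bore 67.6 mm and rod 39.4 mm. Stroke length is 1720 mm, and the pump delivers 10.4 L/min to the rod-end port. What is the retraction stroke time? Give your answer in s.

Rod-side annular area A_ann = π/4 × (67.6² − 39.4²) = 2370 mm^2
Swept volume V = A × L; t = V / Q = A·L / Q

t ≈ 23.5 s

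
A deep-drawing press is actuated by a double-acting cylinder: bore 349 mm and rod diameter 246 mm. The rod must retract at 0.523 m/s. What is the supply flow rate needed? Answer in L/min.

Q ≈ 1510 L/min

Rod-side annular area A_ann = π/4 × (349² − 246²) = 48130 mm^2
Q = A × v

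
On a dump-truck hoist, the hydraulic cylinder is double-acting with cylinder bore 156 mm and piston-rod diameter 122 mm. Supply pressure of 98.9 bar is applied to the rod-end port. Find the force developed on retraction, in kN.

Rod-side annular area A_ann = π/4 × (156² − 122²) = 7424 mm^2
On retraction the pressure acts on the annular area (bore minus rod).
F = P × A_ann

F ≈ 73.4 kN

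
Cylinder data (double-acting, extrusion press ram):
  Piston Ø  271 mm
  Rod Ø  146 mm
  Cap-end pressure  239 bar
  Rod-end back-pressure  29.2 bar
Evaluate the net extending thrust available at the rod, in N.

F ≈ 1.26e6 N

Cap-side area A_cap = π/4 × (271 mm)² = 57680 mm^2
Rod-side annular area A_ann = π/4 × (271² − 146²) = 40940 mm^2
Net thrust = P_cap·A_cap − P_rod·A_ann = 1.379e6 N − 1.195e5 N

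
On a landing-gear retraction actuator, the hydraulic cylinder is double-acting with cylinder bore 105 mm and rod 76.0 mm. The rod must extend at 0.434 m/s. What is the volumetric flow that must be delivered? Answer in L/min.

Q ≈ 225 L/min

Cap-side area A_cap = π/4 × (105 mm)² = 8659 mm^2
Q = A × v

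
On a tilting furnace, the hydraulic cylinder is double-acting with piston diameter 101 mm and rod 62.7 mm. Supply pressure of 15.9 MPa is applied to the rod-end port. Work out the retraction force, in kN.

F ≈ 78.3 kN

Rod-side annular area A_ann = π/4 × (101² − 62.7²) = 4924 mm^2
On retraction the pressure acts on the annular area (bore minus rod).
F = P × A_ann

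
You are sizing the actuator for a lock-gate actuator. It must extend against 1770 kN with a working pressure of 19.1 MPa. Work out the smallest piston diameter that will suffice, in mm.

D ≈ 343 mm

Extension force acts on the full piston face: F = P × (π/4)D².
D = √(4F / (πP)) = √(4 × 1770 kN / (π × 19.1 MPa))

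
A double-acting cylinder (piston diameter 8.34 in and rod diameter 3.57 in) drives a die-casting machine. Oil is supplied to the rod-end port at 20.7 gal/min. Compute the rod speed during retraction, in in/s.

v ≈ 1.79 in/s

Rod-side annular area A_ann = π/4 × (8.34² − 3.57²) = 44.62 in^2
Flow into the rod-end port fills the annular volume.
v = Q / A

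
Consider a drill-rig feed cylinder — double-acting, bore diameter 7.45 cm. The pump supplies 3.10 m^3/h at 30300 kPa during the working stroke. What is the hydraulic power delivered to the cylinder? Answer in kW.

Hydraulic power = P × Q

W ≈ 26.1 kW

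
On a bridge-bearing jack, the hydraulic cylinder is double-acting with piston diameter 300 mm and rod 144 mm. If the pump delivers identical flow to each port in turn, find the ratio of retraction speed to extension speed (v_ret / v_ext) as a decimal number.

v_ret/v_ext ≈ 1.30

Cap-side area A_cap = π/4 × (300 mm)² = 70690 mm^2
Rod-side annular area A_ann = π/4 × (300² − 144²) = 54400 mm^2
For equal Q, v ∝ 1/A, so v_ret/v_ext = A_cap/A_ann.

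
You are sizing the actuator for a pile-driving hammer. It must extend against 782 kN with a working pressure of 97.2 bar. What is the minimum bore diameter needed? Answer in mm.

Extension force acts on the full piston face: F = P × (π/4)D².
D = √(4F / (πP)) = √(4 × 782 kN / (π × 97.2 bar))

D ≈ 320 mm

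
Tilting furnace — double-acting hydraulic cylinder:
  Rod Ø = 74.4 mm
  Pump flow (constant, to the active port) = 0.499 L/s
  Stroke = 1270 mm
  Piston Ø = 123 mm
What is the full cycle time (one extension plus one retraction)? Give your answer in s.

Cap-side area A_cap = π/4 × (123 mm)² = 11880 mm^2
Rod-side annular area A_ann = π/4 × (123² − 74.4²) = 7535 mm^2
t_ext = A_cap·L/Q = 30.24 s
t_ret = A_ann·L/Q = 19.18 s
t_cycle = t_ext + t_ret

t ≈ 49.4 s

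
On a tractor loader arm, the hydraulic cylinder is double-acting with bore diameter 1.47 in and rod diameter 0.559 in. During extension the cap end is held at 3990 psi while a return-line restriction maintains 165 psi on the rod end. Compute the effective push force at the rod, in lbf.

F ≈ 6530 lbf

Cap-side area A_cap = π/4 × (1.47 in)² = 1.697 in^2
Rod-side annular area A_ann = π/4 × (1.47² − 0.559²) = 1.452 in^2
Net thrust = P_cap·A_cap − P_rod·A_ann = 6772 lbf − 239.5 lbf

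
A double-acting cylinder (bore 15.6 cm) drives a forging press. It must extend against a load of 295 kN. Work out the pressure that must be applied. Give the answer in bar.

Cap-side area A_cap = π/4 × (15.6 cm)² = 191.1 cm^2
P = F / A = 295 kN / A

P ≈ 154 bar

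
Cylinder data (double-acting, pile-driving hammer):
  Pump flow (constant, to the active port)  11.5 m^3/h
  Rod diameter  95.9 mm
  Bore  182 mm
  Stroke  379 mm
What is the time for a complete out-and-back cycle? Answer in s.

t ≈ 5.32 s

Cap-side area A_cap = π/4 × (182 mm)² = 26020 mm^2
Rod-side annular area A_ann = π/4 × (182² − 95.9²) = 18790 mm^2
t_ext = A_cap·L/Q = 3.087 s
t_ret = A_ann·L/Q = 2.230 s
t_cycle = t_ext + t_ret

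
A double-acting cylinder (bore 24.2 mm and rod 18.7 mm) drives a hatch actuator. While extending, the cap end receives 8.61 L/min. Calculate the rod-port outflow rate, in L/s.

Cap-side area A_cap = π/4 × (24.2 mm)² = 460.0 mm^2
Rod-side annular area A_ann = π/4 × (24.2² − 18.7²) = 185.3 mm^2
Piston speed v = Q_in/A_cap; rod-end outflow Q_out = v × A_ann = Q_in × A_ann/A_cap.

Q_out ≈ 0.0578 L/s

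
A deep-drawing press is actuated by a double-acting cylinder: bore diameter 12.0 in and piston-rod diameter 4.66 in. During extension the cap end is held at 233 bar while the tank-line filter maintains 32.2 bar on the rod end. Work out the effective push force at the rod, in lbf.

Cap-side area A_cap = π/4 × (12.0 in)² = 113.1 in^2
Rod-side annular area A_ann = π/4 × (12.0² − 4.66²) = 96.04 in^2
Net thrust = P_cap·A_cap − P_rod·A_ann = 3.822e5 lbf − 44850 lbf

F ≈ 3.37e5 lbf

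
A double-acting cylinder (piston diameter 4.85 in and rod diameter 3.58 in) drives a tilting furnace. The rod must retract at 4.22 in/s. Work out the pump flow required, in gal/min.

Q ≈ 9.22 gal/min

Rod-side annular area A_ann = π/4 × (4.85² − 3.58²) = 8.409 in^2
Q = A × v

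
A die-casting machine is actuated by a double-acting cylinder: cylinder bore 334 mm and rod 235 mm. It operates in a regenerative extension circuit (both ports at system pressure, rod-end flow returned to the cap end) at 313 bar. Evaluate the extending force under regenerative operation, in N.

F ≈ 1.36e6 N

With equal pressure on both faces, forces on the annular region cancel; the net push is pressure × rod cross-section.
Rod cross-section A_rod = π/4 × (235 mm)² = 43370 mm^2
F = P × A_rod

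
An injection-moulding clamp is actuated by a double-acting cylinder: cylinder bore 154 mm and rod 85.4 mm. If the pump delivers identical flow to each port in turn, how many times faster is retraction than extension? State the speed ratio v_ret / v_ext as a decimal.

v_ret/v_ext ≈ 1.44

Cap-side area A_cap = π/4 × (154 mm)² = 18630 mm^2
Rod-side annular area A_ann = π/4 × (154² − 85.4²) = 12900 mm^2
For equal Q, v ∝ 1/A, so v_ret/v_ext = A_cap/A_ann.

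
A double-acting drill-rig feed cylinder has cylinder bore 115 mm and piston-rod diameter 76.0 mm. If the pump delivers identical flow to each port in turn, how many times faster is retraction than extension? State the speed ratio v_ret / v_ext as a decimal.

Cap-side area A_cap = π/4 × (115 mm)² = 10390 mm^2
Rod-side annular area A_ann = π/4 × (115² − 76.0²) = 5850 mm^2
For equal Q, v ∝ 1/A, so v_ret/v_ext = A_cap/A_ann.

v_ret/v_ext ≈ 1.78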